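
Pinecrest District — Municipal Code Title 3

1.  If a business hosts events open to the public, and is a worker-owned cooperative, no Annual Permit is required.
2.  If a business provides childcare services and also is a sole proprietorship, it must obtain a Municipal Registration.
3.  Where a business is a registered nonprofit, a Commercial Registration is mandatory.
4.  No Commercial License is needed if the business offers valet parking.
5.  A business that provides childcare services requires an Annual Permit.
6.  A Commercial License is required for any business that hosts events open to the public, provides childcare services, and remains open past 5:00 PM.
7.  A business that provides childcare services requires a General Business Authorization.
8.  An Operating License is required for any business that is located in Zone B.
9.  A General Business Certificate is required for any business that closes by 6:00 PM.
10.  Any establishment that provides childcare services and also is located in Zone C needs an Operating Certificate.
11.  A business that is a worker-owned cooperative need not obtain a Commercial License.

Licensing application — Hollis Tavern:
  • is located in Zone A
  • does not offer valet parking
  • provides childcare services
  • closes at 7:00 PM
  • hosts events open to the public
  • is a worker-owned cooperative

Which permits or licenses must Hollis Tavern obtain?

General Business Authorization

1. hosts events open to the public; is a worker-owned cooperative → exempt from Annual Permit.
2. provides childcare services; is a worker-owned cooperative (not: is a sole proprietorship) → Municipal Registration not required.
3. is a worker-owned cooperative (not: is a registered nonprofit) → Commercial Registration not required.
4. does not offer valet parking → Commercial License exemption does not apply.
5. provides childcare services → Annual Permit required.
6. hosts events open to the public; provides childcare services; closes 7:00 PM, after 5:00 PM → Commercial License required.
7. provides childcare services → General Business Authorization required.
8. is located in Zone A (not: is located in Zone B) → Operating License not required.
9. closes 7:00 PM, after 6:00 PM → General Business Certificate not required.
10. provides childcare services; is located in Zone A (not: is located in Zone C) → Operating Certificate not required.
11. is a worker-owned cooperative → exempt from Commercial License.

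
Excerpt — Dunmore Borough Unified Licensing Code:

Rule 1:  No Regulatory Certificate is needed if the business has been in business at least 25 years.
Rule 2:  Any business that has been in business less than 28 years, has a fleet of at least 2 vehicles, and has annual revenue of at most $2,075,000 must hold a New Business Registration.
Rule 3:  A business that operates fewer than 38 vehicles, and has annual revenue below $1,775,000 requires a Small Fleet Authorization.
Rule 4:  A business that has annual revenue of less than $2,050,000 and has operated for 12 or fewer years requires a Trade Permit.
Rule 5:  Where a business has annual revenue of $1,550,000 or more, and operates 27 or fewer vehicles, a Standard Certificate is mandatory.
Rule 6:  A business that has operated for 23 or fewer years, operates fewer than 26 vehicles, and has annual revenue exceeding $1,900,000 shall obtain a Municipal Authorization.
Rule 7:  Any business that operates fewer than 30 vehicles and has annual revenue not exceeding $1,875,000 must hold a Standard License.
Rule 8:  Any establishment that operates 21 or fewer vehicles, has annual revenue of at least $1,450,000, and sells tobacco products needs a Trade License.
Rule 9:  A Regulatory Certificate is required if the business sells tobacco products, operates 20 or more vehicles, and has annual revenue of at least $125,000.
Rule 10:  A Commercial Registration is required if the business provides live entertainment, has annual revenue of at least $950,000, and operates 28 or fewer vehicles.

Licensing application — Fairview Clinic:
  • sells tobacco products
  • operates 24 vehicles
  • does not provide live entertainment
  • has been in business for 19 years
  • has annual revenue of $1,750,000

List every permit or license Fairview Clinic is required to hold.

Rule 1: years in business 19 < 25 → Regulatory Certificate exemption does not apply.
Rule 2: years in business 19 < 28; vehicles 24 ≥ 2; revenue $1,750,000 ≤ $2,075,000 → New Business Registration required.
Rule 3: vehicles 24 < 38; revenue $1,750,000 < $1,775,000 → Small Fleet Authorization required.
Rule 4: revenue $1,750,000 < $2,050,000; years in business 19 > 12 → Trade Permit not required.
Rule 5: revenue $1,750,000 ≥ $1,550,000; vehicles 24 ≤ 27 → Standard Certificate required.
Rule 6: years in business 19 ≤ 23; vehicles 24 < 26; revenue $1,750,000 ≤ $1,900,000 → Municipal Authorization not required.
Rule 7: vehicles 24 < 30; revenue $1,750,000 ≤ $1,875,000 → Standard License required.
Rule 8: vehicles 24 > 21; revenue $1,750,000 ≥ $1,450,000; sells tobacco products → Trade License not required.
Rule 9: sells tobacco products; vehicles 24 ≥ 20; revenue $1,750,000 ≥ $125,000 → Regulatory Certificate required.
Rule 10: does not provide live entertainment; revenue $1,750,000 ≥ $950,000; vehicles 24 ≤ 28 → Commercial Registration not required.

New Business Registration, Regulatory Certificate, Small Fleet Authorization, Standard Certificate, Standard License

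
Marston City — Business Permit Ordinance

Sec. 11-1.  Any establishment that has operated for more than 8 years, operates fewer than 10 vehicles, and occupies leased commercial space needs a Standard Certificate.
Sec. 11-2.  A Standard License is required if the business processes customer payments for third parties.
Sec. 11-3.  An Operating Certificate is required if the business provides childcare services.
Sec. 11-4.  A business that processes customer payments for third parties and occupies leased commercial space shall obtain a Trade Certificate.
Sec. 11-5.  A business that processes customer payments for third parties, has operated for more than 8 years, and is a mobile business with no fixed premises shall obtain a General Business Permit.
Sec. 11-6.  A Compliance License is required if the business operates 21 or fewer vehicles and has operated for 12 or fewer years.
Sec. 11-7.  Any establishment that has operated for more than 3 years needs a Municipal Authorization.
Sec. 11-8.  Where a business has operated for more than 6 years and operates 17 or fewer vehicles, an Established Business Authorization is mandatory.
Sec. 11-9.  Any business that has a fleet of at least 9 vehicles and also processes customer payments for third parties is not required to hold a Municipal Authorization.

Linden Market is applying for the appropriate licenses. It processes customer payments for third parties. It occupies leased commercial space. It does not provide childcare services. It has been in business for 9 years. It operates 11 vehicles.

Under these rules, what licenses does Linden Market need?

Sec. 11-1. years in business 9 > 8; vehicles 11 ≥ 10; occupies leased commercial space → Standard Certificate not required.
Sec. 11-2. processes customer payments for third parties → Standard License required.
Sec. 11-3. does not provide childcare services → Operating Certificate not required.
Sec. 11-4. processes customer payments for third parties; occupies leased commercial space → Trade Certificate required.
Sec. 11-5. processes customer payments for third parties; years in business 9 > 8; occupies leased commercial space (not: is a mobile business with no fixed premises) → General Business Permit not required.
Sec. 11-6. vehicles 11 ≤ 21; years in business 9 ≤ 12 → Compliance License required.
Sec. 11-7. years in business 9 > 3 → Municipal Authorization required.
Sec. 11-8. years in business 9 > 6; vehicles 11 ≤ 17 → Established Business Authorization required.
Sec. 11-9. vehicles 11 ≥ 9; processes customer payments for third parties → exempt from Municipal Authorization.

Compliance License, Established Business Authorization, Standard License, Trade Certificate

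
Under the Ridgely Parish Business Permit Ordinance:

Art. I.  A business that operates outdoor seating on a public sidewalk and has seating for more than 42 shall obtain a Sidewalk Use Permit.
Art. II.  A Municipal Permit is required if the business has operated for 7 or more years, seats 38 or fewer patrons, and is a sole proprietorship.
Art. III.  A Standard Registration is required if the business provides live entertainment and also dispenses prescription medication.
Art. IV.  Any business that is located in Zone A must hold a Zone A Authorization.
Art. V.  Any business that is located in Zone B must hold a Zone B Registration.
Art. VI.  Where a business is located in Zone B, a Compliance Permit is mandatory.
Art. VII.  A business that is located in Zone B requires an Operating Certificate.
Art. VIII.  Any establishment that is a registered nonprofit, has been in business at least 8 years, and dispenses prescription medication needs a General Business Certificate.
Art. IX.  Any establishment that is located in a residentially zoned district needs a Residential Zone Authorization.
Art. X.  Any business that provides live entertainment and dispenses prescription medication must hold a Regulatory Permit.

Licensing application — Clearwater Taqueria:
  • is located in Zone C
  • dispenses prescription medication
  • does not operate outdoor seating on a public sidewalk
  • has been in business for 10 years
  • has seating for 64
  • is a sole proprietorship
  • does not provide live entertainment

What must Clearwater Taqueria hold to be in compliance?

Art. I. does not operate outdoor seating on a public sidewalk; seating 64 > 42 → Sidewalk Use Permit not required.
Art. II. years in business 10 ≥ 7; seating 64 > 38; is a sole proprietorship → Municipal Permit not required.
Art. III. does not provide live entertainment; dispenses prescription medication → Standard Registration not required.
Art. IV. is located in Zone C (not: is located in Zone A) → Zone A Authorization not required.
Art. V. is located in Zone C (not: is located in Zone B) → Zone B Registration not required.
Art. VI. is located in Zone C (not: is located in Zone B) → Compliance Permit not required.
Art. VII. is located in Zone C (not: is located in Zone B) → Operating Certificate not required.
Art. VIII. is a sole proprietorship (not: is a registered nonprofit); years in business 10 ≥ 8; dispenses prescription medication → General Business Certificate not required.
Art. IX. is located in Zone C (not: is located in a residentially zoned district) → Residential Zone Authorization not required.
Art. X. does not provide live entertainment; dispenses prescription medication → Regulatory Permit not required.

None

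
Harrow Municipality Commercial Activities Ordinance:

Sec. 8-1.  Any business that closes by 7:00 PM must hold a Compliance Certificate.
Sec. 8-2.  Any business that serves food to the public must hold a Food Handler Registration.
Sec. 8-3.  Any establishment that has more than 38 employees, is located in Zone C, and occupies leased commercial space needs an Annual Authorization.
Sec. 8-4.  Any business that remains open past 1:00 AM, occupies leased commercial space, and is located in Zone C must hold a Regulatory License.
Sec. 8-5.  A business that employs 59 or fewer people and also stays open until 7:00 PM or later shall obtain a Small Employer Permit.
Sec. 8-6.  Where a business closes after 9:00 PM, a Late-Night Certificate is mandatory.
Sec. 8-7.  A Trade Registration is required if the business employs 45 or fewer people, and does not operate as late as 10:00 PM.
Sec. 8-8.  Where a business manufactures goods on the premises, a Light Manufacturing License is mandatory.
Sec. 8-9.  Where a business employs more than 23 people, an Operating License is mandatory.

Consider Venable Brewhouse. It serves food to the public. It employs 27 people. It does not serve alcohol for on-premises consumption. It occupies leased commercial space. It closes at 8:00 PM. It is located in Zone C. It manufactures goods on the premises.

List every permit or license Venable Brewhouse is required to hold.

Food Handler Registration, Light Manufacturing License, Operating License, Small Employer Permit, Trade Registration

Sec. 8-1. closes 8:00 PM, after 7:00 PM → Compliance Certificate not required.
Sec. 8-2. serves food to the public → Food Handler Registration required.
Sec. 8-3. employees 27 ≤ 38; is located in Zone C; occupies leased commercial space → Annual Authorization not required.
Sec. 8-4. closes 8:00 PM, at/before 1:00 AM; occupies leased commercial space; is located in Zone C → Regulatory License not required.
Sec. 8-5. employees 27 ≤ 59; closes 8:00 PM, after 7:00 PM → Small Employer Permit required.
Sec. 8-6. closes 8:00 PM, at/before 9:00 PM → Late-Night Certificate not required.
Sec. 8-7. employees 27 ≤ 45; closes 8:00 PM, at/before 10:00 PM → Trade Registration required.
Sec. 8-8. manufactures goods on the premises → Light Manufacturing License required.
Sec. 8-9. employees 27 > 23 → Operating License required.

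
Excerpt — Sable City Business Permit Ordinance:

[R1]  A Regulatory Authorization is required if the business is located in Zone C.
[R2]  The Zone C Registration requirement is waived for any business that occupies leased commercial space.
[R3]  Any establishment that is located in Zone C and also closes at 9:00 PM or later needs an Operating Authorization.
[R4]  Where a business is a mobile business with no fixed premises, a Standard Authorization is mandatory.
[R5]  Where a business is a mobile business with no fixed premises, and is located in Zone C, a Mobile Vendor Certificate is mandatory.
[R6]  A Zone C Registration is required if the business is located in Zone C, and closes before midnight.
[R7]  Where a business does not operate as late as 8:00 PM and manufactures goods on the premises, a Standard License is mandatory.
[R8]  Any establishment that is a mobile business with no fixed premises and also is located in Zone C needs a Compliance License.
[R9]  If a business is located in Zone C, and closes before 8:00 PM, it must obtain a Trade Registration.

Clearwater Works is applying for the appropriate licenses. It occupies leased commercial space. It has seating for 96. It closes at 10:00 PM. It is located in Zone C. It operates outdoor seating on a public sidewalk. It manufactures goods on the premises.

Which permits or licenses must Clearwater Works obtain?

Operating Authorization, Regulatory Authorization

[R1] is located in Zone C → Regulatory Authorization required.
[R2] occupies leased commercial space → exempt from Zone C Registration.
[R3] is located in Zone C; closes 10:00 PM, after 9:00 PM → Operating Authorization required.
[R4] occupies leased commercial space (not: is a mobile business with no fixed premises) → Standard Authorization not required.
[R5] occupies leased commercial space (not: is a mobile business with no fixed premises); is located in Zone C → Mobile Vendor Certificate not required.
[R6] is located in Zone C; closes 10:00 PM, at/before midnight → Zone C Registration required.
[R7] closes 10:00 PM, after 8:00 PM; manufactures goods on the premises → Standard License not required.
[R8] occupies leased commercial space (not: is a mobile business with no fixed premises); is located in Zone C → Compliance License not required.
[R9] is located in Zone C; closes 10:00 PM, after 8:00 PM → Trade Registration not required.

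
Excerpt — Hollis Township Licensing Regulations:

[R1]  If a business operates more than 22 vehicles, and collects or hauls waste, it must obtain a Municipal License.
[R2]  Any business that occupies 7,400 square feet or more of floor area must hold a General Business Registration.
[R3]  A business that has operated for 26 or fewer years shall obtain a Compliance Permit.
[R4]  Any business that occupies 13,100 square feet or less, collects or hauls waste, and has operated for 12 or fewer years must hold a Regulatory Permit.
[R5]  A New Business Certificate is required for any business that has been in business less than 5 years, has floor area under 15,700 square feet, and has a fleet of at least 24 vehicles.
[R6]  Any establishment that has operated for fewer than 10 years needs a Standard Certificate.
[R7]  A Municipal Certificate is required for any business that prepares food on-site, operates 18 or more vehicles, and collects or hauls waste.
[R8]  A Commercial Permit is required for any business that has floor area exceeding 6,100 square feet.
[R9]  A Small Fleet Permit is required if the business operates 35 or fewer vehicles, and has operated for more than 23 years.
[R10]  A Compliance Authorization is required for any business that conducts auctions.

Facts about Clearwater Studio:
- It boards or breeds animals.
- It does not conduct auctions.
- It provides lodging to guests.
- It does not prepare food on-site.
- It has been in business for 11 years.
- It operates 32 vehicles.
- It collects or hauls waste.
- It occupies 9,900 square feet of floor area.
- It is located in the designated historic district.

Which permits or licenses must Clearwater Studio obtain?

[R1] vehicles 32 > 22; collects or hauls waste → Municipal License required.
[R2] floor area 9,900 square feet ≥ 7,400 square feet → General Business Registration required.
[R3] years in business 11 ≤ 26 → Compliance Permit required.
[R4] floor area 9,900 square feet ≤ 13,100 square feet; collects or hauls waste; years in business 11 ≤ 12 → Regulatory Permit required.
[R5] years in business 11 ≥ 5; floor area 9,900 square feet < 15,700 square feet; vehicles 32 ≥ 24 → New Business Certificate not required.
[R6] years in business 11 ≥ 10 → Standard Certificate not required.
[R7] does not prepare food on-site; vehicles 32 ≥ 18; collects or hauls waste → Municipal Certificate not required.
[R8] floor area 9,900 square feet > 6,100 square feet → Commercial Permit required.
[R9] vehicles 32 ≤ 35; years in business 11 ≤ 23 → Small Fleet Permit not required.
[R10] does not conduct auctions → Compliance Authorization not required.

Commercial Permit, Compliance Permit, General Business Registration, Municipal License, Regulatory Permit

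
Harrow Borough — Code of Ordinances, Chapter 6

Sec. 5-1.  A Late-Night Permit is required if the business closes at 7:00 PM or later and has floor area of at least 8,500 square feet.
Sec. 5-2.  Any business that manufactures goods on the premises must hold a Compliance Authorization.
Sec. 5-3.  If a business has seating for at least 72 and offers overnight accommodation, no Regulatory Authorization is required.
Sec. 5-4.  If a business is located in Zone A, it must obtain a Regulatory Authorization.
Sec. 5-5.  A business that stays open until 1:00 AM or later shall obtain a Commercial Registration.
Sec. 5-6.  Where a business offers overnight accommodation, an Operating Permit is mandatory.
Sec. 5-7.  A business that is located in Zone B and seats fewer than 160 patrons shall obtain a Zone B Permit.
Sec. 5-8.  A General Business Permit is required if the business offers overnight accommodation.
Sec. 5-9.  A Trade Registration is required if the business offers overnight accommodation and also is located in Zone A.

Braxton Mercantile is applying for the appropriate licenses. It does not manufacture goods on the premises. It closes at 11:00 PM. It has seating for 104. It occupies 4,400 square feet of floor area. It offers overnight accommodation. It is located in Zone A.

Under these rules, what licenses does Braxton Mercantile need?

Sec. 5-1. closes 11:00 PM, after 7:00 PM; floor area 4,400 square feet < 8,500 square feet → Late-Night Permit not required.
Sec. 5-2. does not manufacture goods on the premises → Compliance Authorization not required.
Sec. 5-3. seating 104 ≥ 72; offers overnight accommodation → exempt from Regulatory Authorization.
Sec. 5-4. is located in Zone A → Regulatory Authorization required.
Sec. 5-5. closes 11:00 PM, at/before 1:00 AM → Commercial Registration not required.
Sec. 5-6. offers overnight accommodation → Operating Permit required.
Sec. 5-7. is located in Zone A (not: is located in Zone B); seating 104 < 160 → Zone B Permit not required.
Sec. 5-8. offers overnight accommodation → General Business Permit required.
Sec. 5-9. offers overnight accommodation; is located in Zone A → Trade Registration required.

General Business Permit, Operating Permit, Trade Registration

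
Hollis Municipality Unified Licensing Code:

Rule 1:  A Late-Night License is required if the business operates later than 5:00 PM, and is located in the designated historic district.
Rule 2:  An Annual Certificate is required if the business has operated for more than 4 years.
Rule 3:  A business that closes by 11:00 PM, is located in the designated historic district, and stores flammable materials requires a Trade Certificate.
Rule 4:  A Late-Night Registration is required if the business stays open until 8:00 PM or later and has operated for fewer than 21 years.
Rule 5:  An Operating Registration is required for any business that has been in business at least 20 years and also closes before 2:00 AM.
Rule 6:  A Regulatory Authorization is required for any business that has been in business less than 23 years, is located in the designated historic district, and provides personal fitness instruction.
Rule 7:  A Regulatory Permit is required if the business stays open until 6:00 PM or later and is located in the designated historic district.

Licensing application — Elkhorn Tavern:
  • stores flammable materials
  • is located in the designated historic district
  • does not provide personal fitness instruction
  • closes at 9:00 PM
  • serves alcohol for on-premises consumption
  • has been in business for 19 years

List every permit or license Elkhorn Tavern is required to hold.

Annual Certificate, Late-Night License, Late-Night Registration, Regulatory Permit, Trade Certificate

Rule 1: closes 9:00 PM, after 5:00 PM; is located in the designated historic district → Late-Night License required.
Rule 2: years in business 19 > 4 → Annual Certificate required.
Rule 3: closes 9:00 PM, at/before 11:00 PM; is located in the designated historic district; stores flammable materials → Trade Certificate required.
Rule 4: closes 9:00 PM, after 8:00 PM; years in business 19 < 21 → Late-Night Registration required.
Rule 5: years in business 19 < 20; closes 9:00 PM, at/before 2:00 AM → Operating Registration not required.
Rule 6: years in business 19 < 23; is located in the designated historic district; does not provide personal fitness instruction → Regulatory Authorization not required.
Rule 7: closes 9:00 PM, after 6:00 PM; is located in the designated historic district → Regulatory Permit required.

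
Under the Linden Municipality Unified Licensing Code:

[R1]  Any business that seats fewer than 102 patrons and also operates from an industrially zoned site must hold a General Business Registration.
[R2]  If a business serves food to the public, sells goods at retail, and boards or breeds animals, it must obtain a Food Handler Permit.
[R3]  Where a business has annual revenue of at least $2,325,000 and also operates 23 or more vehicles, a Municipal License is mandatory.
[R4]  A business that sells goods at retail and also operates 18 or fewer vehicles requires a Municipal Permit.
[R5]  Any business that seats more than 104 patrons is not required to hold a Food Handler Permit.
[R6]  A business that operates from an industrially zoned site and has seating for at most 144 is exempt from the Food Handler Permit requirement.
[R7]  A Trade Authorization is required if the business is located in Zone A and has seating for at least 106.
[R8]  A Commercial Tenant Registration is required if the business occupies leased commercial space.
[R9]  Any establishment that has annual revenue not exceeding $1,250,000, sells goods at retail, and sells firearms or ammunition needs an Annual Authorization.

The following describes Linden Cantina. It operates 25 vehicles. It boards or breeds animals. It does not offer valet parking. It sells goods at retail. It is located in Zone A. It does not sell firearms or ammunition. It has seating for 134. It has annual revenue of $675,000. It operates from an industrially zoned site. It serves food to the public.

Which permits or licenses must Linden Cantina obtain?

Trade Authorization

[R1] seating 134 ≥ 102; operates from an industrially zoned site → General Business Registration not required.
[R2] serves food to the public; sells goods at retail; boards or breeds animals → Food Handler Permit required.
[R3] revenue $675,000 < $2,325,000; vehicles 25 ≥ 23 → Municipal License not required.
[R4] sells goods at retail; vehicles 25 > 18 → Municipal Permit not required.
[R5] seating 134 > 104 → exempt from Food Handler Permit.
[R6] operates from an industrially zoned site; seating 134 ≤ 144 → exempt from Food Handler Permit.
[R7] is located in Zone A; seating 134 ≥ 106 → Trade Authorization required.
[R8] operates from an industrially zoned site (not: occupies leased commercial space) → Commercial Tenant Registration not required.
[R9] revenue $675,000 ≤ $1,250,000; sells goods at retail; does not sell firearms or ammunition → Annual Authorization not required.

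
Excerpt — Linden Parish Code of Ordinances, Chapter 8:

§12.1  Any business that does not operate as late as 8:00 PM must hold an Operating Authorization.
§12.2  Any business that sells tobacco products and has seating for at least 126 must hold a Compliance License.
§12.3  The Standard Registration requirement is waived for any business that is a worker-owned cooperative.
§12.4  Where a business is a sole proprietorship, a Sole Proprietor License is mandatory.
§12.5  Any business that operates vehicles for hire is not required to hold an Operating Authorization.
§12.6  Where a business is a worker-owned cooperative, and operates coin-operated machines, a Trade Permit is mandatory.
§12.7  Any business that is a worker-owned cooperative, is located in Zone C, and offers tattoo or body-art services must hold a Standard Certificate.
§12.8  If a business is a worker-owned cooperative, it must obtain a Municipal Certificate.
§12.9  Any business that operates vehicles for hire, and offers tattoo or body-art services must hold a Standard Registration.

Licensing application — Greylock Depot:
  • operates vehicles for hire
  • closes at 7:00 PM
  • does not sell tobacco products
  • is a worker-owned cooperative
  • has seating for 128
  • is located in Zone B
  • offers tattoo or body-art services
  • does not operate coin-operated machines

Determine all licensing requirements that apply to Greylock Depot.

§12.1 closes 7:00 PM, at/before 8:00 PM → Operating Authorization required.
§12.2 does not sell tobacco products; seating 128 ≥ 126 → Compliance License not required.
§12.3 is a worker-owned cooperative → exempt from Standard Registration.
§12.4 is a worker-owned cooperative (not: is a sole proprietorship) → Sole Proprietor License not required.
§12.5 operates vehicles for hire → exempt from Operating Authorization.
§12.6 is a worker-owned cooperative; does not operate coin-operated machines → Trade Permit not required.
§12.7 is a worker-owned cooperative; is located in Zone B (not: is located in Zone C); offers tattoo or body-art services → Standard Certificate not required.
§12.8 is a worker-owned cooperative → Municipal Certificate required.
§12.9 operates vehicles for hire; offers tattoo or body-art services → Standard Registration required.

Municipal Certificate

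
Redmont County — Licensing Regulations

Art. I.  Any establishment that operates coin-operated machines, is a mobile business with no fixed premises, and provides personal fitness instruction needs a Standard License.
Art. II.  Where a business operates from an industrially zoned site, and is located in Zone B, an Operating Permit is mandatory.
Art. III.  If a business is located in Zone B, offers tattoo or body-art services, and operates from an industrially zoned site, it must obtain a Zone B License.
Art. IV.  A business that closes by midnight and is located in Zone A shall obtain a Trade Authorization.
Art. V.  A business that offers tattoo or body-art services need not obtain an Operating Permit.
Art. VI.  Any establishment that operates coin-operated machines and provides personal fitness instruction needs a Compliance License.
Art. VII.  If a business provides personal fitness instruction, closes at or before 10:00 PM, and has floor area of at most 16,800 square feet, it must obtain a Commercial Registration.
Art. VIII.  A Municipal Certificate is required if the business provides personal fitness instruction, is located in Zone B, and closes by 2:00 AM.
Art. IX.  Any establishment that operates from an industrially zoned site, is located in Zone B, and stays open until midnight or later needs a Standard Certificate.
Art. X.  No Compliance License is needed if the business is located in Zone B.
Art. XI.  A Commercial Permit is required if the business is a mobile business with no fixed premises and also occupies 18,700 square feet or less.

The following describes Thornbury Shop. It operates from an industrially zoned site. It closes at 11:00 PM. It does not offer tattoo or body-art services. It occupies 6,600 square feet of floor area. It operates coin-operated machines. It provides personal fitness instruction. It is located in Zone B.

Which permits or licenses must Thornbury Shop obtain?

Municipal Certificate, Operating Permit

Art. I. operates coin-operated machines; operates from an industrially zoned site (not: is a mobile business with no fixed premises); provides personal fitness instruction → Standard License not required.
Art. II. operates from an industrially zoned site; is located in Zone B → Operating Permit required.
Art. III. is located in Zone B; does not offer tattoo or body-art services; operates from an industrially zoned site → Zone B License not required.
Art. IV. closes 11:00 PM, at/before midnight; is located in Zone B (not: is located in Zone A) → Trade Authorization not required.
Art. V. does not offer tattoo or body-art services → Operating Permit exemption does not apply.
Art. VI. operates coin-operated machines; provides personal fitness instruction → Compliance License required.
Art. VII. provides personal fitness instruction; closes 11:00 PM, after 10:00 PM; floor area 6,600 square feet ≤ 16,800 square feet → Commercial Registration not required.
Art. VIII. provides personal fitness instruction; is located in Zone B; closes 11:00 PM, at/before 2:00 AM → Municipal Certificate required.
Art. IX. operates from an industrially zoned site; is located in Zone B; closes 11:00 PM, at/before midnight → Standard Certificate not required.
Art. X. is located in Zone B → exempt from Compliance License.
Art. XI. operates from an industrially zoned site (not: is a mobile business with no fixed premises); floor area 6,600 square feet ≤ 18,700 square feet → Commercial Permit not required.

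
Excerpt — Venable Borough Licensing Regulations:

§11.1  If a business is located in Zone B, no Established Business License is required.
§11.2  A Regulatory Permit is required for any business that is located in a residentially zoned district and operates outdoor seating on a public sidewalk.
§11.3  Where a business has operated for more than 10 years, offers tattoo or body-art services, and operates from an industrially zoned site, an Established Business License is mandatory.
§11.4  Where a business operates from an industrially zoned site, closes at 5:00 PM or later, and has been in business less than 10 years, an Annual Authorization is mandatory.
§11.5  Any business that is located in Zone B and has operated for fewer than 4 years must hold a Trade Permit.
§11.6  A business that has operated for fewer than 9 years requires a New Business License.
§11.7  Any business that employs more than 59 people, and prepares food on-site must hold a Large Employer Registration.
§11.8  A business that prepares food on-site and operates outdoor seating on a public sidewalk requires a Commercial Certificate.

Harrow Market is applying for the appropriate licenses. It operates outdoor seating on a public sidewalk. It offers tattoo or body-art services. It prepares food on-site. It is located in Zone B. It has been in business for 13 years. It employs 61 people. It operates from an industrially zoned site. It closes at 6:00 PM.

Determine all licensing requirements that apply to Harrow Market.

Commercial Certificate, Large Employer Registration

§11.1 is located in Zone B → exempt from Established Business License.
§11.2 is located in Zone B (not: is located in a residentially zoned district); operates outdoor seating on a public sidewalk → Regulatory Permit not required.
§11.3 years in business 13 > 10; offers tattoo or body-art services; operates from an industrially zoned site → Established Business License required.
§11.4 operates from an industrially zoned site; closes 6:00 PM, after 5:00 PM; years in business 13 ≥ 10 → Annual Authorization not required.
§11.5 is located in Zone B; years in business 13 ≥ 4 → Trade Permit not required.
§11.6 years in business 13 ≥ 9 → New Business License not required.
§11.7 employees 61 > 59; prepares food on-site → Large Employer Registration required.
§11.8 prepares food on-site; operates outdoor seating on a public sidewalk → Commercial Certificate required.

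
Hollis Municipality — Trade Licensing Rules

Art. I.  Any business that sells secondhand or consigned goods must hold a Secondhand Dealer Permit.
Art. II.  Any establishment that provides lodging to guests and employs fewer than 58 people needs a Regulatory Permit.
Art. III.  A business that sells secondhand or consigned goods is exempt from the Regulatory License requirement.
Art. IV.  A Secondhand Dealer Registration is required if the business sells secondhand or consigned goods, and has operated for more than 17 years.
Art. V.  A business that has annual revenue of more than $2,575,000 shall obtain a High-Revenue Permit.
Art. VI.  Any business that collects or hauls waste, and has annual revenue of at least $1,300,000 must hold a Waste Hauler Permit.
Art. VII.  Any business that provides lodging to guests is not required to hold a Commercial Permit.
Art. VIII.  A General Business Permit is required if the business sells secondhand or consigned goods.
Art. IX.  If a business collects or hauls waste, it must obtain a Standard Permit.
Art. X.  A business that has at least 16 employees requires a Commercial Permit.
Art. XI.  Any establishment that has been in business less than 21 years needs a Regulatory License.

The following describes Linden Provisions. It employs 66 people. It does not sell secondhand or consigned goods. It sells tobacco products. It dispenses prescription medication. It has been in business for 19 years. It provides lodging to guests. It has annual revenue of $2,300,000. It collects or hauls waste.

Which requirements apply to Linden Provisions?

Regulatory License, Standard Permit, Waste Hauler Permit

Art. I. does not sell secondhand or consigned goods → Secondhand Dealer Permit not required.
Art. II. provides lodging to guests; employees 66 ≥ 58 → Regulatory Permit not required.
Art. III. does not sell secondhand or consigned goods → Regulatory License exemption does not apply.
Art. IV. does not sell secondhand or consigned goods; years in business 19 > 17 → Secondhand Dealer Registration not required.
Art. V. revenue $2,300,000 ≤ $2,575,000 → High-Revenue Permit not required.
Art. VI. collects or hauls waste; revenue $2,300,000 ≥ $1,300,000 → Waste Hauler Permit required.
Art. VII. provides lodging to guests → exempt from Commercial Permit.
Art. VIII. does not sell secondhand or consigned goods → General Business Permit not required.
Art. IX. collects or hauls waste → Standard Permit required.
Art. X. employees 66 ≥ 16 → Commercial Permit required.
Art. XI. years in business 19 < 21 → Regulatory License required.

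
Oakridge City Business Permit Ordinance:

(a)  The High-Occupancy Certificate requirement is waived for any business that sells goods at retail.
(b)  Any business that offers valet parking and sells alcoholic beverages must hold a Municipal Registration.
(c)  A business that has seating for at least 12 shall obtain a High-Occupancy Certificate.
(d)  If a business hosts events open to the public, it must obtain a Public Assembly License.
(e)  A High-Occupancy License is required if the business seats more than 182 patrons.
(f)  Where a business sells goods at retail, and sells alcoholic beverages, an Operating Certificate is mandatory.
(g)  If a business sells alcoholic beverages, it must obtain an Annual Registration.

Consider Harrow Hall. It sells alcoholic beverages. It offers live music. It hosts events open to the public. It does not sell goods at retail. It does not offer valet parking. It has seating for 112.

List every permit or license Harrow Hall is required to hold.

(a) does not sell goods at retail → High-Occupancy Certificate exemption does not apply.
(b) does not offer valet parking; sells alcoholic beverages → Municipal Registration not required.
(c) seating 112 ≥ 12 → High-Occupancy Certificate required.
(d) hosts events open to the public → Public Assembly License required.
(e) seating 112 ≤ 182 → High-Occupancy License not required.
(f) does not sell goods at retail; sells alcoholic beverages → Operating Certificate not required.
(g) sells alcoholic beverages → Annual Registration required.

Annual Registration, High-Occupancy Certificate, Public Assembly License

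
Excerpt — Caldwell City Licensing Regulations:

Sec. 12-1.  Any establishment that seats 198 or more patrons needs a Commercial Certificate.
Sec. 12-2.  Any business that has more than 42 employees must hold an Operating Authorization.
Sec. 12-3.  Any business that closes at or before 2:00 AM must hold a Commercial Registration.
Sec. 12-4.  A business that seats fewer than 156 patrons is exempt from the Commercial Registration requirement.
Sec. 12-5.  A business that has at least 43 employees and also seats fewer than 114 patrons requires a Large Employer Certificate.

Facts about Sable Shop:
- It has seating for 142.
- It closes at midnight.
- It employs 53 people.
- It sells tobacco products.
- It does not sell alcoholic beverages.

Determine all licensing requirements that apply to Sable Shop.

Operating Authorization

Sec. 12-1. seating 142 < 198 → Commercial Certificate not required.
Sec. 12-2. employees 53 > 42 → Operating Authorization required.
Sec. 12-3. closes midnight, at/before 2:00 AM → Commercial Registration required.
Sec. 12-4. seating 142 < 156 → exempt from Commercial Registration.
Sec. 12-5. employees 53 ≥ 43; seating 142 ≥ 114 → Large Employer Certificate not required.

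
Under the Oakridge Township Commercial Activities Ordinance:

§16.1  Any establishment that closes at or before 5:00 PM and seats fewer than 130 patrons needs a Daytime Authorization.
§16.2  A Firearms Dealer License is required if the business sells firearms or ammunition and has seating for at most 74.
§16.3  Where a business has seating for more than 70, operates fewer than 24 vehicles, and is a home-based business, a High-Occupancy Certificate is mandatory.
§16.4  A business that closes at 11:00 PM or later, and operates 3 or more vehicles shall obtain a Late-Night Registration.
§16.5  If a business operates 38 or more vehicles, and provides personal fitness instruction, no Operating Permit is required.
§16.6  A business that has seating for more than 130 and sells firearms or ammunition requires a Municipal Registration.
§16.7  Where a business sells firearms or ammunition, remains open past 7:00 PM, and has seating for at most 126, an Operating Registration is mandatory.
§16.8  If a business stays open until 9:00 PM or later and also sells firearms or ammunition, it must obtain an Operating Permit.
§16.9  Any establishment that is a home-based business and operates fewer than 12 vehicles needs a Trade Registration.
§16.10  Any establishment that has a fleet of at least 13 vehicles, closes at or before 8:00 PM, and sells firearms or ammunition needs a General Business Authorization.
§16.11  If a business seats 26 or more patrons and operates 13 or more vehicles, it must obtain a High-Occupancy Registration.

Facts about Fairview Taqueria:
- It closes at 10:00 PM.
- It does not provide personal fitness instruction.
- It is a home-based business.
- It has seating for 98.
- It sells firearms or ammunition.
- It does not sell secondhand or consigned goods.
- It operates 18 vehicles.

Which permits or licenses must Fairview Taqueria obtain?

§16.1 closes 10:00 PM, after 5:00 PM; seating 98 < 130 → Daytime Authorization not required.
§16.2 sells firearms or ammunition; seating 98 > 74 → Firearms Dealer License not required.
§16.3 seating 98 > 70; vehicles 18 < 24; is a home-based business → High-Occupancy Certificate required.
§16.4 closes 10:00 PM, at/before 11:00 PM; vehicles 18 ≥ 3 → Late-Night Registration not required.
§16.5 vehicles 18 < 38; does not provide personal fitness instruction → Operating Permit exemption does not apply.
§16.6 seating 98 ≤ 130; sells firearms or ammunition → Municipal Registration not required.
§16.7 sells firearms or ammunition; closes 10:00 PM, after 7:00 PM; seating 98 ≤ 126 → Operating Registration required.
§16.8 closes 10:00 PM, after 9:00 PM; sells firearms or ammunition → Operating Permit required.
§16.9 is a home-based business; vehicles 18 ≥ 12 → Trade Registration not required.
§16.10 vehicles 18 ≥ 13; closes 10:00 PM, after 8:00 PM; sells firearms or ammunition → General Business Authorization not required.
§16.11 seating 98 ≥ 26; vehicles 18 ≥ 13 → High-Occupancy Registration required.

High-Occupancy Certificate, High-Occupancy Registration, Operating Permit, Operating Registration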